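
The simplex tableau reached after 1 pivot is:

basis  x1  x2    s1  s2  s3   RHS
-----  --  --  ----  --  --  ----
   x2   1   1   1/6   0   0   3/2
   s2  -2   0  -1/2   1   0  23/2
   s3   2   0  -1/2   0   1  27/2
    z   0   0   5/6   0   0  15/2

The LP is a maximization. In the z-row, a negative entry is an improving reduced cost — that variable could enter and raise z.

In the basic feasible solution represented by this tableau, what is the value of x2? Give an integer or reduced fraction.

x2 is basic (row 1); its value is the RHS of that row: 3/2.

3/2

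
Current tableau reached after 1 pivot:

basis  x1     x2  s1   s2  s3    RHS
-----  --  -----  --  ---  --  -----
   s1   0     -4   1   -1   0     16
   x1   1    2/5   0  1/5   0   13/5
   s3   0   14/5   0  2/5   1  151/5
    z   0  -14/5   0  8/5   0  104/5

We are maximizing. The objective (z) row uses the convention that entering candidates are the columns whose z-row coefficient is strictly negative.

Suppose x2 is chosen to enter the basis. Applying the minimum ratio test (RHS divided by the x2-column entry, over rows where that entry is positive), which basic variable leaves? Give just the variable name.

Ratios: row 1 (s1): entry -4 ≤ 0, skip; row 2 (x1): (13/5)/(2/5) = 13/2; row 3 (s3): (151/5)/(14/5) = 151/14.
Minimum ratio 13/2 is in the x1 row, so x1 leaves.

x1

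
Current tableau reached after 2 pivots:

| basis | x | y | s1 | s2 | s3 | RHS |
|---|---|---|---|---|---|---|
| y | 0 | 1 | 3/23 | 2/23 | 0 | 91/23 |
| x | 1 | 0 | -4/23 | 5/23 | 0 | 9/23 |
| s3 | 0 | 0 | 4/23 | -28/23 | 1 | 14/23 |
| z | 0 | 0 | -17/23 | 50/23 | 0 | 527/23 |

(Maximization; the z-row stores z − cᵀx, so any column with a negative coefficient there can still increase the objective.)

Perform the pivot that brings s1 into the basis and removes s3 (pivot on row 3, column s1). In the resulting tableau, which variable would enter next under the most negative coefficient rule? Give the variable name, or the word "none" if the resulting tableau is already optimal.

Pivot element 4/23. New z-row = old z-row − (-17/23)·(row 3/(4/23)).
Updated z-row coefficients: x: 0, y: 0, s1: 0, s2: -3, s3: 17/4.
The most negative is -3 in column s2, so s2 would enter next.

s2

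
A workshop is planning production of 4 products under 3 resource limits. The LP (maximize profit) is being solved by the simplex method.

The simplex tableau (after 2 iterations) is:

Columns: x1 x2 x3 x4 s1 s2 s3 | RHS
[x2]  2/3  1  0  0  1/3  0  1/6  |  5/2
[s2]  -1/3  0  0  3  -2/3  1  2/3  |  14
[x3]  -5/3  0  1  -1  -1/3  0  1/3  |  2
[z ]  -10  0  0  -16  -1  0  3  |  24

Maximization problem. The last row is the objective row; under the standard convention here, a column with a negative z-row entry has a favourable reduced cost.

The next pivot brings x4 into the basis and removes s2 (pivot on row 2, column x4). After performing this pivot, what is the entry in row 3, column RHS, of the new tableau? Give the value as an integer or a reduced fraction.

Pivot element is row 2, column x4: 3.
Normalize row 2: new (row 2, RHS) = 14/3 = 14/3.
row 3 ← row 3 − (-1)·(new row 2): 2 − (-1)·(14/3) = 20/3.

20/3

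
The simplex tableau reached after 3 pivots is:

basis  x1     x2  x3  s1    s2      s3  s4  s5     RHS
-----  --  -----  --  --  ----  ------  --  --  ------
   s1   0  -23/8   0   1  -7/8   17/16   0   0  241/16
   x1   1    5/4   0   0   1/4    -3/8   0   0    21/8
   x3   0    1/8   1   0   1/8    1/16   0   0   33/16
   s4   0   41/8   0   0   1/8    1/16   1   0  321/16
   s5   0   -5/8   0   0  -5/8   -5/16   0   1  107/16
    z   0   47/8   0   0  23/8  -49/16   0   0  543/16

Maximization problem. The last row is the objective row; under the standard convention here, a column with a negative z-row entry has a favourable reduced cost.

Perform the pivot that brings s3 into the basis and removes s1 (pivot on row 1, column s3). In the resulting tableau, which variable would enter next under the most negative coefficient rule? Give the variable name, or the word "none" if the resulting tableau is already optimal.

x2

Pivot element 17/16. New z-row = old z-row − (-49/16)·(row 1/(17/16)).
Updated z-row coefficients: x1: 0, x2: -41/17, x3: 0, s1: 49/17, s2: 6/17, s3: 0, s4: 0, s5: 0.
The most negative is -41/17 in column x2, so x2 would enter next.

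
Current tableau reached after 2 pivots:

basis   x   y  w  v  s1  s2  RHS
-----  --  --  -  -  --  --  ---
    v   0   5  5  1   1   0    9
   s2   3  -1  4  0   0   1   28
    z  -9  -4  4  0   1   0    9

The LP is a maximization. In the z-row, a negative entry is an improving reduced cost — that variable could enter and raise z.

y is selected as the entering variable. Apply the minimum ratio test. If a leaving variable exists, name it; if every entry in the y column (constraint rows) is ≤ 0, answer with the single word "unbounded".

v

Ratios: row 1 (v): 9/5 = 9/5; row 2 (s2): entry -1 ≤ 0, skip.
Minimum ratio is in the v row, so v leaves.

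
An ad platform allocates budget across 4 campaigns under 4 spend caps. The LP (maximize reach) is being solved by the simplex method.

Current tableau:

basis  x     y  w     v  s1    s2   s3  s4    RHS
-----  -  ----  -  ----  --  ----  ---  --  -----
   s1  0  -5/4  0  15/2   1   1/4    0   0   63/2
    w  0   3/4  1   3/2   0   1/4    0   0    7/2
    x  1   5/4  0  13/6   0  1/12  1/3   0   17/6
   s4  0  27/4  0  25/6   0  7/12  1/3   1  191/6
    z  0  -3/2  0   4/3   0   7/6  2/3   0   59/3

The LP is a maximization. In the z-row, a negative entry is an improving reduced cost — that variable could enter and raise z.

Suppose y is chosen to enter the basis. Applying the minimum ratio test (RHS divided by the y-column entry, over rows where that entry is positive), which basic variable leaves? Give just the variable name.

Ratios: row 1 (s1): entry -5/4 ≤ 0, skip; row 2 (w): (7/2)/(3/4) = 14/3; row 3 (x): (17/6)/(5/4) = 34/15; row 4 (s4): (191/6)/(27/4) = 382/81.
Minimum ratio 34/15 is in the x row, so x leaves.

x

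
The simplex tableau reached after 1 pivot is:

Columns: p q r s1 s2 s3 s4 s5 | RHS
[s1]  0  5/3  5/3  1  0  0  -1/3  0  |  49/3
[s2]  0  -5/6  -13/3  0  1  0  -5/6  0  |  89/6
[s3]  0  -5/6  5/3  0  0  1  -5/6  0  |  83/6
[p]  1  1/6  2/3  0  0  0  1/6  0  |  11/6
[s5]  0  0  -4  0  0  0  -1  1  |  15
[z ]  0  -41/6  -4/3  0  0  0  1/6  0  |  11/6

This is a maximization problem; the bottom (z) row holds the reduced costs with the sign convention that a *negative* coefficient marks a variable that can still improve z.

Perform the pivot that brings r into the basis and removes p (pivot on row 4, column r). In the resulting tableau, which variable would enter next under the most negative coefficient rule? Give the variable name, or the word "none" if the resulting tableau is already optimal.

Pivot element 2/3. New z-row = old z-row − (-4/3)·(row 4/(2/3)).
Updated z-row coefficients: p: 2, q: -13/2, r: 0, s1: 0, s2: 0, s3: 0, s4: 1/2, s5: 0.
The most negative is -13/2 in column q, so q would enter next.

q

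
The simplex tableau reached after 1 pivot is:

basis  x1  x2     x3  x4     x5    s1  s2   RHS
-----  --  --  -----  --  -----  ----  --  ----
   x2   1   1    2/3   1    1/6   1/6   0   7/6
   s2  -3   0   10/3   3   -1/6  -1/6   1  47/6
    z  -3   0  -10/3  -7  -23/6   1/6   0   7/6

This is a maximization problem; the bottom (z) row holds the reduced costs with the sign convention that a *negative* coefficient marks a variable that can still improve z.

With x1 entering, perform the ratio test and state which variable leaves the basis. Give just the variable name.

Ratios: row 1 (x2): (7/6)/1 = 7/6; row 2 (s2): entry -3 ≤ 0, skip.
Minimum ratio 7/6 is in the x2 row, so x2 leaves.

x2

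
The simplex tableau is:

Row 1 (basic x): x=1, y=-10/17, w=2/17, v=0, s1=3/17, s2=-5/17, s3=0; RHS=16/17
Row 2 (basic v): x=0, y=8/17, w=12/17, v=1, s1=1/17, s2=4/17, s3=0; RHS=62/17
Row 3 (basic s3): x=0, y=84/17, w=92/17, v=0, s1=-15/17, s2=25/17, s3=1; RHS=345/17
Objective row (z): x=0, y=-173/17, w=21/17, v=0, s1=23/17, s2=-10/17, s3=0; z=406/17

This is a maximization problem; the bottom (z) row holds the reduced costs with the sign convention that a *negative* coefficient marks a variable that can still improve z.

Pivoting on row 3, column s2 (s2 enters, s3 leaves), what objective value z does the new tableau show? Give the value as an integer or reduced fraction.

Minimum ratio for s2: (345/17)/(25/17) = 69/5.
z changes by −(z-row coeff of s2)·ratio = −(-10/17)·(69/5) = 138/17.
New z = 406/17 + (138/17) = 32.

32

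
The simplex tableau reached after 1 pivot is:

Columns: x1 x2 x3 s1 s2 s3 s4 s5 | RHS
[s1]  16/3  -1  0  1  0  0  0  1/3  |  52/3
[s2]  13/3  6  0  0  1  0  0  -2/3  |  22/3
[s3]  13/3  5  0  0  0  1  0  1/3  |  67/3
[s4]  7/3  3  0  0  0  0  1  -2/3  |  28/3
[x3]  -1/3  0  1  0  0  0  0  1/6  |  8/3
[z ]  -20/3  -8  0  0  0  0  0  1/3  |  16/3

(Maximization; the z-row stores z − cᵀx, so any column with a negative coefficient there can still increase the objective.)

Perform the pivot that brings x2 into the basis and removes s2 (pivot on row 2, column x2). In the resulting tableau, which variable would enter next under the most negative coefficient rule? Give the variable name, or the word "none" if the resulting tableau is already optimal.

Pivot element 6. New z-row = old z-row − (-8)·(row 2/6).
Updated z-row coefficients: x1: -8/9, x2: 0, x3: 0, s1: 0, s2: 4/3, s3: 0, s4: 0, s5: -5/9.
The most negative is -8/9 in column x1, so x1 would enter next.

x1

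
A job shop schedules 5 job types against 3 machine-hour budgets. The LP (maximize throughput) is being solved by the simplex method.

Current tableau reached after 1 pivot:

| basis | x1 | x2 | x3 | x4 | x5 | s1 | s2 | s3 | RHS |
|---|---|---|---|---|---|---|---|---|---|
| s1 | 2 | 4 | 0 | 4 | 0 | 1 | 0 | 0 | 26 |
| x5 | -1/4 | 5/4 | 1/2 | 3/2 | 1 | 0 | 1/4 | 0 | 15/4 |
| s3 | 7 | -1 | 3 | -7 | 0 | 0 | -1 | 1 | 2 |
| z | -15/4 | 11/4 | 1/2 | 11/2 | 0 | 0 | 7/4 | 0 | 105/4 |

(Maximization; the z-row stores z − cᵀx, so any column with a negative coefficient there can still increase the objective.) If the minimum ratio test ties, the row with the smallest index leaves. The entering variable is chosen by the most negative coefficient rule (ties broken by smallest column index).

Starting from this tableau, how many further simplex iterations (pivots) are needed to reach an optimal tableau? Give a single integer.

pivot: x1 in, s3 out → z = 765/28
No improving column remains; optimal.

1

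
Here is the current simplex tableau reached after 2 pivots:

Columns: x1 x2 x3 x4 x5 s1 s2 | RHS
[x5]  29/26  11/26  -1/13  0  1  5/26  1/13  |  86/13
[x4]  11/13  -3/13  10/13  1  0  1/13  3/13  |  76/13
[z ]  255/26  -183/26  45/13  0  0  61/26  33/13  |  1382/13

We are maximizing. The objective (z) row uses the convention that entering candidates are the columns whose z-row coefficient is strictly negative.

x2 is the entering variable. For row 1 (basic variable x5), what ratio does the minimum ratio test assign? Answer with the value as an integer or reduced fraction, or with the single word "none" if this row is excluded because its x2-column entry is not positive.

172/11

Ratio = RHS / (x2 entry) = (86/13) / (11/26) = 172/11.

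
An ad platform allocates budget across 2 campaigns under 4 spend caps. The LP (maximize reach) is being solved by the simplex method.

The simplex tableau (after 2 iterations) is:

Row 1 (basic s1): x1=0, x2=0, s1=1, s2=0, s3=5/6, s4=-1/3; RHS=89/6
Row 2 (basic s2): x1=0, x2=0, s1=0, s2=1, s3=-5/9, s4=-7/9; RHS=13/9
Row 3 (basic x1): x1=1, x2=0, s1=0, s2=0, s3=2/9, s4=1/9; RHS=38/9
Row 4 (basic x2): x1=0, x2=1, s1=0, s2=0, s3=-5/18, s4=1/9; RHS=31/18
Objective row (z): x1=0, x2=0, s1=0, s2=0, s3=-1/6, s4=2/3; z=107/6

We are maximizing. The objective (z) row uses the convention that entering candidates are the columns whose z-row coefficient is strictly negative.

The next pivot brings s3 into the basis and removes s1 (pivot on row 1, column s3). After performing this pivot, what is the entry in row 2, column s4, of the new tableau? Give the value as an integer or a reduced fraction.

Pivot element is row 1, column s3: 5/6.
Normalize row 1: new (row 1, s4) = (-1/3)/(5/6) = -2/5.
row 2 ← row 2 − (-5/9)·(new row 1): -7/9 − (-5/9)·(-2/5) = -1.

-1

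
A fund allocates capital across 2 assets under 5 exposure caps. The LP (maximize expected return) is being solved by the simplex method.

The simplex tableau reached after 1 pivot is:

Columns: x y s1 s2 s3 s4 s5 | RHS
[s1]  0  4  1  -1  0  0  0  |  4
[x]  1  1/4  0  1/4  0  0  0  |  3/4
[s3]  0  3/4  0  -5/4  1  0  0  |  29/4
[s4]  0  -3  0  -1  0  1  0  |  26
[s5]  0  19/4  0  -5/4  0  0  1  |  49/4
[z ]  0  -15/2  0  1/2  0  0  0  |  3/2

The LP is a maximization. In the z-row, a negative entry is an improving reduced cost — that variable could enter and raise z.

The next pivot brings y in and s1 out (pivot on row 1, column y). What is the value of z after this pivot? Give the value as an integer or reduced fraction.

9

Minimum ratio for y: 4/4 = 1.
z changes by −(z-row coeff of y)·ratio = −(-15/2)·1 = 15/2.
New z = 3/2 + (15/2) = 9.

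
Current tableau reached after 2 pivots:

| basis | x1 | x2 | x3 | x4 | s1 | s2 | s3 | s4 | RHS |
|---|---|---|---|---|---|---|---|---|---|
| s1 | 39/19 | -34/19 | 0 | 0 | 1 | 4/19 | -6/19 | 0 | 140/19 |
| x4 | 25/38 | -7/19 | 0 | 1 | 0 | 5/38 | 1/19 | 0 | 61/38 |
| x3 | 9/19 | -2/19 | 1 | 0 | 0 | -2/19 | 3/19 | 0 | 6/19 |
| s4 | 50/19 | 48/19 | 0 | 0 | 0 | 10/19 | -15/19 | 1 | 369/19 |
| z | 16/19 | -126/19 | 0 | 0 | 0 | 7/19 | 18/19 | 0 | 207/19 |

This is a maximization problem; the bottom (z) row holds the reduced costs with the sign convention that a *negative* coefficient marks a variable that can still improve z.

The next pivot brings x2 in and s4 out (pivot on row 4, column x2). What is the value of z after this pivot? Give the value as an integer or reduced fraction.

Minimum ratio for x2: (369/19)/(48/19) = 123/16.
z changes by −(z-row coeff of x2)·ratio = −(-126/19)·(123/16) = 7749/152.
New z = 207/19 + (7749/152) = 495/8.

495/8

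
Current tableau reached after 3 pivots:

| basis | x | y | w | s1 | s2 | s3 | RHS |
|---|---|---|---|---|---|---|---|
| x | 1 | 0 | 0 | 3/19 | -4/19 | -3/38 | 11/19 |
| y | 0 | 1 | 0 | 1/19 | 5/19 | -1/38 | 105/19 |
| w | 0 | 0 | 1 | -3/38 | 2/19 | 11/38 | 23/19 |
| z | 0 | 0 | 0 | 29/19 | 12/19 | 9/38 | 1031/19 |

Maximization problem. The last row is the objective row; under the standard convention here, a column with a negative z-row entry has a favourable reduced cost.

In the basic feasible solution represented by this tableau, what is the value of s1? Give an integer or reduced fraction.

0

s1 is nonbasic (not in the basis column), so its value in the current BFS is 0.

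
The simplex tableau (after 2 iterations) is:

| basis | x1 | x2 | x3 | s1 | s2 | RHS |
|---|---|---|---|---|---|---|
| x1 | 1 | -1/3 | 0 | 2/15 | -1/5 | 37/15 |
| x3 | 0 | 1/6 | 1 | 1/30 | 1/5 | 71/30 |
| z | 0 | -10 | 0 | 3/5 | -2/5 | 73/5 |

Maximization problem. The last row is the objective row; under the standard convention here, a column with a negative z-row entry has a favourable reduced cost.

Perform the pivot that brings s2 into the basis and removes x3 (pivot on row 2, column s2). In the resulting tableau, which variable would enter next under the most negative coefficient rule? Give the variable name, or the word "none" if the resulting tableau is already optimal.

Pivot element 1/5. New z-row = old z-row − (-2/5)·(row 2/(1/5)).
Updated z-row coefficients: x1: 0, x2: -29/3, x3: 2, s1: 2/3, s2: 0.
The most negative is -29/3 in column x2, so x2 would enter next.

x2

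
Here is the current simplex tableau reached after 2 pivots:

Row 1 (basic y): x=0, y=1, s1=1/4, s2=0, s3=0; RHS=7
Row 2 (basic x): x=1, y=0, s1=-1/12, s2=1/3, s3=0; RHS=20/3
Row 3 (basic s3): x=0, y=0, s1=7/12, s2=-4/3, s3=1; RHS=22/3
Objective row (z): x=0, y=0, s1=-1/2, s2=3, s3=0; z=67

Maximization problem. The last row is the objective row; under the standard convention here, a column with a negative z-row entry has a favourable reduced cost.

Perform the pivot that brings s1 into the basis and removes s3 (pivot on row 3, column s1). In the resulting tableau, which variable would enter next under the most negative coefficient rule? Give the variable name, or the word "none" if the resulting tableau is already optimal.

Pivot element 7/12. New z-row = old z-row − (-1/2)·(row 3/(7/12)).
Updated z-row coefficients: x: 0, y: 0, s1: 0, s2: 13/7, s3: 6/7.
No coefficient is strictly negative; the tableau after this pivot is optimal.

none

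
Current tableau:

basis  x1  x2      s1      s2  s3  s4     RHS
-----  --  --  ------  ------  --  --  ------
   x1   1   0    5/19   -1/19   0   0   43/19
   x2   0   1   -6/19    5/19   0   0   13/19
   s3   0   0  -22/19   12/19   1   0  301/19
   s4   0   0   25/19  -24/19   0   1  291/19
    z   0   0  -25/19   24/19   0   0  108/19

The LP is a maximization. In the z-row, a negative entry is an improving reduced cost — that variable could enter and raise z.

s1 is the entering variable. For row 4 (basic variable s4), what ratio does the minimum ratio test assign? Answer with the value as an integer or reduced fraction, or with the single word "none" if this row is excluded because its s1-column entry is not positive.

291/25

Ratio = RHS / (s1 entry) = (291/19) / (25/19) = 291/25.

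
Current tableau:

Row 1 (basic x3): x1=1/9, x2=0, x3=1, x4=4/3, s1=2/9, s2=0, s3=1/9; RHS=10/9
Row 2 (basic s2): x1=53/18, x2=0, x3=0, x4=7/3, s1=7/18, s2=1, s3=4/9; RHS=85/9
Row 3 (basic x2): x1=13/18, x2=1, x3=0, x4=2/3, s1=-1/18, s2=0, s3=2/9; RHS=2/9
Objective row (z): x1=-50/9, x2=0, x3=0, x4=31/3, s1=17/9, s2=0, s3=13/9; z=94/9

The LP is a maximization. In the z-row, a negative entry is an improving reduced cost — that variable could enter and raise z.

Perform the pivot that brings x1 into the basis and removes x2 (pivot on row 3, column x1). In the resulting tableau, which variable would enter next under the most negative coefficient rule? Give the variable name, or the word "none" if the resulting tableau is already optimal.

none

Pivot element 13/18. New z-row = old z-row − (-50/9)·(row 3/(13/18)).
Updated z-row coefficients: x1: 0, x2: 100/13, x3: 0, x4: 201/13, s1: 19/13, s2: 0, s3: 41/13.
No coefficient is strictly negative; the tableau after this pivot is optimal.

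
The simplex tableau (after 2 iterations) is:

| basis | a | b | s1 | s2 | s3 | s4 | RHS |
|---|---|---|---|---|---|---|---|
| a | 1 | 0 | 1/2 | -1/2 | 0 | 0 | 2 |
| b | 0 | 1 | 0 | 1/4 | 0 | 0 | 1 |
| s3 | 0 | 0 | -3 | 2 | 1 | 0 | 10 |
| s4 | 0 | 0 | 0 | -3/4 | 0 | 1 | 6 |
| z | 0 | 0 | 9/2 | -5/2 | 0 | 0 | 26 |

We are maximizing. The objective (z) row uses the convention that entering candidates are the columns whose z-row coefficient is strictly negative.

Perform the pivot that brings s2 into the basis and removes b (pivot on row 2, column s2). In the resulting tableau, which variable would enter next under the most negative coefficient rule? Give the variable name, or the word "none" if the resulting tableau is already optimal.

Pivot element 1/4. New z-row = old z-row − (-5/2)·(row 2/(1/4)).
Updated z-row coefficients: a: 0, b: 10, s1: 9/2, s2: 0, s3: 0, s4: 0.
No coefficient is strictly negative; the tableau after this pivot is optimal.

none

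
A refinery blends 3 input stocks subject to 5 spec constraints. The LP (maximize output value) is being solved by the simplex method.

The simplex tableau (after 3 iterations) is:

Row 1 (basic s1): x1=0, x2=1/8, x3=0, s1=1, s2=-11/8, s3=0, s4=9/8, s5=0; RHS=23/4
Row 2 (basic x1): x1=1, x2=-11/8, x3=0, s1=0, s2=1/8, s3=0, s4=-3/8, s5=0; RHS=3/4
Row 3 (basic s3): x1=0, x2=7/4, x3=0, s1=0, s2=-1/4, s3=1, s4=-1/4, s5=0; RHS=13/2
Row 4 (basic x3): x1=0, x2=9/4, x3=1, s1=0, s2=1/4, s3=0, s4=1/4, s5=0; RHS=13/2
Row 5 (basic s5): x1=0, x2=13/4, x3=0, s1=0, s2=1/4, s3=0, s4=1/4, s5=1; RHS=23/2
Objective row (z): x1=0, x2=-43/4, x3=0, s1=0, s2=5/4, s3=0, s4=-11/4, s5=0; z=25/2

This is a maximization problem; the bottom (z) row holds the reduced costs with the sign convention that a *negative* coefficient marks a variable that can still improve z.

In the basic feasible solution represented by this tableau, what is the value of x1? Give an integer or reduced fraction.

3/4

x1 is basic (row 2); its value is the RHS of that row: 3/4.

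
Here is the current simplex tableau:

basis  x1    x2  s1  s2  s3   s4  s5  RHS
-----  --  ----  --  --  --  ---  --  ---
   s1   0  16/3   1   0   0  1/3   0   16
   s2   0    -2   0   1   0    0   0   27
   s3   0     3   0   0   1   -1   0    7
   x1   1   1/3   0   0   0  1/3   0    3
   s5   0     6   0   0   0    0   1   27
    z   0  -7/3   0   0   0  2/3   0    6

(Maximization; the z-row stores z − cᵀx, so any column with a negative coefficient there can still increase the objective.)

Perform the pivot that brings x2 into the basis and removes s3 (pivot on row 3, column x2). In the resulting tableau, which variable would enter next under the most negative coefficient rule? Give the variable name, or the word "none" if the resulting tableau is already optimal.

s4

Pivot element 3. New z-row = old z-row − (-7/3)·(row 3/3).
Updated z-row coefficients: x1: 0, x2: 0, s1: 0, s2: 0, s3: 7/9, s4: -1/9, s5: 0.
The most negative is -1/9 in column s4, so s4 would enter next.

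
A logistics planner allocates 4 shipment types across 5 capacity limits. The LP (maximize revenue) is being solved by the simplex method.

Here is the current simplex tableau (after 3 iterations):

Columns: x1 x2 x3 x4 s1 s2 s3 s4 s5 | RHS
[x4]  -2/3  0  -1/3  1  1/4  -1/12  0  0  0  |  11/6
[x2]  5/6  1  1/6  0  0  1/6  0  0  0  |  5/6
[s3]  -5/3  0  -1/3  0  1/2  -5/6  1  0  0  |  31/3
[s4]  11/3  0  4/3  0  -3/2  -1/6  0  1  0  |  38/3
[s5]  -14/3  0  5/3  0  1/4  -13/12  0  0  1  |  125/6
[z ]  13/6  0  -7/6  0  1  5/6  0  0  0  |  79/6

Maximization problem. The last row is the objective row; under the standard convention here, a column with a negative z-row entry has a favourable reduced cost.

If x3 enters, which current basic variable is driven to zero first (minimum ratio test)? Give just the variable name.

Ratios: row 1 (x4): entry -1/3 ≤ 0, skip; row 2 (x2): (5/6)/(1/6) = 5; row 3 (s3): entry -1/3 ≤ 0, skip; row 4 (s4): (38/3)/(4/3) = 19/2; row 5 (s5): (125/6)/(5/3) = 25/2.
Minimum ratio 5 is in the x2 row, so x2 leaves.

x2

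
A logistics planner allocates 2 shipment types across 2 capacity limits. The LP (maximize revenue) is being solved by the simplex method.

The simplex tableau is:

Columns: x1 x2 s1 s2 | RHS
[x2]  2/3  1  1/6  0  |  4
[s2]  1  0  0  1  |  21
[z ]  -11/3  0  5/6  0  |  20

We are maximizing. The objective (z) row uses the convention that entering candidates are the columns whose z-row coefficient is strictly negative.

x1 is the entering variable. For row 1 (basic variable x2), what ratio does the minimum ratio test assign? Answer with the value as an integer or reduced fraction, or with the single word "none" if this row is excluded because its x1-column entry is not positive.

6

Ratio = RHS / (x1 entry) = 4 / (2/3) = 6.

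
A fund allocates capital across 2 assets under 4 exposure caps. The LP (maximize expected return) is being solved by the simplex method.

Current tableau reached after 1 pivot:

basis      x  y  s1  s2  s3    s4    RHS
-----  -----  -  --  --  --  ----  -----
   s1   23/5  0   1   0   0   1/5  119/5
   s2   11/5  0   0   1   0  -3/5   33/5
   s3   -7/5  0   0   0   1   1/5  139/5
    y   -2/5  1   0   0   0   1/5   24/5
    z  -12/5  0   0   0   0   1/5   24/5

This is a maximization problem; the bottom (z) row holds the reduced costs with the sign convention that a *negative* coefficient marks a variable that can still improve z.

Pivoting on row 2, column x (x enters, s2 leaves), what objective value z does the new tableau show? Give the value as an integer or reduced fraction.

Minimum ratio for x: (33/5)/(11/5) = 3.
z changes by −(z-row coeff of x)·ratio = −(-12/5)·3 = 36/5.
New z = 24/5 + (36/5) = 12.

12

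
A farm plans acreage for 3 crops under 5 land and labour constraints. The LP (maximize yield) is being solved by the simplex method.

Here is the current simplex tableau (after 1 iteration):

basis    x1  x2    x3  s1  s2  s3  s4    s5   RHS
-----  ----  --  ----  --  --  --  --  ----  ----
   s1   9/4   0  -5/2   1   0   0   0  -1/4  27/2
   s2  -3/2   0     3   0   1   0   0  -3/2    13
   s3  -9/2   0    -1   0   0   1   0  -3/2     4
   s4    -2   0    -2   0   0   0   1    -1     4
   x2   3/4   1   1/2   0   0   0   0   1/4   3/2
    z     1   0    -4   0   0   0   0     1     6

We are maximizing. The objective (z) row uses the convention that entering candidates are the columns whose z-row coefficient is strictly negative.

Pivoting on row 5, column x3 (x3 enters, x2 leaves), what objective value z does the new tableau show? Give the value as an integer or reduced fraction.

Minimum ratio for x3: (3/2)/(1/2) = 3.
z changes by −(z-row coeff of x3)·ratio = −(-4)·3 = 12.
New z = 6 + 12 = 18.

18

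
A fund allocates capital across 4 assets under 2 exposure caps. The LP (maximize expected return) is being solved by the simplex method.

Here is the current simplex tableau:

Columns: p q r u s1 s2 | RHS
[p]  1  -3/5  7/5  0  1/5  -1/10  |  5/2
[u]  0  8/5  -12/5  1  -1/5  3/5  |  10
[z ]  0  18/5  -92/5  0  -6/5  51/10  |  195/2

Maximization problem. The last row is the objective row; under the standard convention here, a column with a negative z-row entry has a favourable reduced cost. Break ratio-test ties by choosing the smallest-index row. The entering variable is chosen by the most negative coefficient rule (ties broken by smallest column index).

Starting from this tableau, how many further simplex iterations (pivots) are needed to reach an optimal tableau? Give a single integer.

2

pivot: r in, p out → z = 1825/14
pivot: q in, u out → z = 475/2
No improving column remains; optimal.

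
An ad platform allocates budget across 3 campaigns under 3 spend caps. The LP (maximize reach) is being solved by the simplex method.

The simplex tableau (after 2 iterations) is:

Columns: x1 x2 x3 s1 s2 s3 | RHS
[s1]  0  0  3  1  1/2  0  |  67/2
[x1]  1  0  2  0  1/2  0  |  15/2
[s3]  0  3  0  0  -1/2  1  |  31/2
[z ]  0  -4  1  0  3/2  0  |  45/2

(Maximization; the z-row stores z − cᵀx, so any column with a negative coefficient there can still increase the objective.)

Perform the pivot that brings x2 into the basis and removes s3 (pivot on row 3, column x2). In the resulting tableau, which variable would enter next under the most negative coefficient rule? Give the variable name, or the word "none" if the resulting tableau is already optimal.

none

Pivot element 3. New z-row = old z-row − (-4)·(row 3/3).
Updated z-row coefficients: x1: 0, x2: 0, x3: 1, s1: 0, s2: 5/6, s3: 4/3.
No coefficient is strictly negative; the tableau after this pivot is optimal.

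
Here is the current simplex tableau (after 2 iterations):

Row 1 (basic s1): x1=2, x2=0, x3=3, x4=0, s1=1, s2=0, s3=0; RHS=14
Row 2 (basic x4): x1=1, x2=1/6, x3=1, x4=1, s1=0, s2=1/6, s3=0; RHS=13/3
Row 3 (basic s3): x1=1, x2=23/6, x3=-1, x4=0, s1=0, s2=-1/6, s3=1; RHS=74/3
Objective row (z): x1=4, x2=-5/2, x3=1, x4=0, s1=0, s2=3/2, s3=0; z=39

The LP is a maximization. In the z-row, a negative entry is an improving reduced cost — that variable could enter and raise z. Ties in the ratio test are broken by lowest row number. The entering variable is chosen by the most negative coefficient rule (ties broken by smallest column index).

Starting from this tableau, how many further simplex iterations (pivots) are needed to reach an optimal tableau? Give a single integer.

pivot: x2 in, s3 out → z = 1267/23
No improving column remains; optimal.

1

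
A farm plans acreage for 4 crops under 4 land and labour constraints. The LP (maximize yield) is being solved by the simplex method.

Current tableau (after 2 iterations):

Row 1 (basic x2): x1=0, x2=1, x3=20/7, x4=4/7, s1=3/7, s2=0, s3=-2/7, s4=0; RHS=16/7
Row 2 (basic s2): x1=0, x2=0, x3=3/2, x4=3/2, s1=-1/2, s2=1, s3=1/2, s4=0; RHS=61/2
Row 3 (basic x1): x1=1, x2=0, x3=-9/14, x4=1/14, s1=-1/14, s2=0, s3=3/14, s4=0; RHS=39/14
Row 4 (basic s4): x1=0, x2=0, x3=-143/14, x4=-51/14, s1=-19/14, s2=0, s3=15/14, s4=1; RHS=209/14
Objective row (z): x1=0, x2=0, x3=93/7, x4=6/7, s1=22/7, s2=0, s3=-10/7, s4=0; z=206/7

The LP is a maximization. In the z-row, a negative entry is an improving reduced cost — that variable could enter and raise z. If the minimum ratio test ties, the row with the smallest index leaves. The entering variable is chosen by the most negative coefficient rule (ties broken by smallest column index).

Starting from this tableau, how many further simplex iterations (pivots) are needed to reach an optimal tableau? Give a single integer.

pivot: s3 in, x1 out → z = 48
No improving column remains; optimal.

1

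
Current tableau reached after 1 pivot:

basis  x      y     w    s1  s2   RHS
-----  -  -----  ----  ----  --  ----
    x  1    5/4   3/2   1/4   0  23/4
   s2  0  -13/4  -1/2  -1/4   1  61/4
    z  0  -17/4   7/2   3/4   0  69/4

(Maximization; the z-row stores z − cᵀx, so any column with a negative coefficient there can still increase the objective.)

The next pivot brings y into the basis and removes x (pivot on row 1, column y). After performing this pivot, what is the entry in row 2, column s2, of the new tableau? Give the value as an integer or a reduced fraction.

1

Pivot element is row 1, column y: 5/4.
Normalize row 1: new (row 1, s2) = 0/(5/4) = 0.
row 2 ← row 2 − (-13/4)·(new row 1): 1 − (-13/4)·0 = 1.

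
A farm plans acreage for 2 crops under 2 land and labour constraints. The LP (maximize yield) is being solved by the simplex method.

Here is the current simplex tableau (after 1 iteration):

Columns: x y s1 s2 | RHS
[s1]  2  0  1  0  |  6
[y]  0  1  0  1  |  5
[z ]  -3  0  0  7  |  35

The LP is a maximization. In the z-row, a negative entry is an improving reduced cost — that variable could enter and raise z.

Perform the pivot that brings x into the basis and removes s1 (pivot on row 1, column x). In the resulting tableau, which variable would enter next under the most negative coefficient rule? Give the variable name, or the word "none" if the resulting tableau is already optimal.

none

Pivot element 2. New z-row = old z-row − (-3)·(row 1/2).
Updated z-row coefficients: x: 0, y: 0, s1: 3/2, s2: 7.
No coefficient is strictly negative; the tableau after this pivot is optimal.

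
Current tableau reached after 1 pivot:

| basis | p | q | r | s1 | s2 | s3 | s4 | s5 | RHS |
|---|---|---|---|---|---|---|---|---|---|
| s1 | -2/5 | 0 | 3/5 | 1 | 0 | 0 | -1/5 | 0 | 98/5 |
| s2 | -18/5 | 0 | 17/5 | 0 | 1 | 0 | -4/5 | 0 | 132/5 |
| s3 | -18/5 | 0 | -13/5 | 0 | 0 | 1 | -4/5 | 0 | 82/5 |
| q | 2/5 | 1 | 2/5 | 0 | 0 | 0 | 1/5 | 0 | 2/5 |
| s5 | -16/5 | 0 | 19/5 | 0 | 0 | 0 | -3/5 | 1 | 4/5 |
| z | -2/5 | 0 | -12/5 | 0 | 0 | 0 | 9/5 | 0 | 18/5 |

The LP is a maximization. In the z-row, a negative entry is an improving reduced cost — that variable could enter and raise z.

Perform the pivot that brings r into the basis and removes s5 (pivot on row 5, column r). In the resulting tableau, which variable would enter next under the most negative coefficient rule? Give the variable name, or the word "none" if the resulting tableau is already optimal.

p

Pivot element 19/5. New z-row = old z-row − (-12/5)·(row 5/(19/5)).
Updated z-row coefficients: p: -46/19, q: 0, r: 0, s1: 0, s2: 0, s3: 0, s4: 27/19, s5: 12/19.
The most negative is -46/19 in column p, so p would enter next.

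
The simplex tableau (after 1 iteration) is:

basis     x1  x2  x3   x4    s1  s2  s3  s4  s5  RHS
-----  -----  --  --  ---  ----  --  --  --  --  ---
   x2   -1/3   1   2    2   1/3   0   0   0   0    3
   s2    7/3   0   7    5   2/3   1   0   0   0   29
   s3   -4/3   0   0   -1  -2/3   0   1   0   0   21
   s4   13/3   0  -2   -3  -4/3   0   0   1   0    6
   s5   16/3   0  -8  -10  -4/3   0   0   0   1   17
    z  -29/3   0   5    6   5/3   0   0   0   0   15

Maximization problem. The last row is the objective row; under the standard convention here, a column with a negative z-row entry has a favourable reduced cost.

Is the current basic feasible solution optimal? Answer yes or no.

no

Column x1 has objective-row coefficient -29/3, which is negative; an improving pivot exists, so not yet optimal.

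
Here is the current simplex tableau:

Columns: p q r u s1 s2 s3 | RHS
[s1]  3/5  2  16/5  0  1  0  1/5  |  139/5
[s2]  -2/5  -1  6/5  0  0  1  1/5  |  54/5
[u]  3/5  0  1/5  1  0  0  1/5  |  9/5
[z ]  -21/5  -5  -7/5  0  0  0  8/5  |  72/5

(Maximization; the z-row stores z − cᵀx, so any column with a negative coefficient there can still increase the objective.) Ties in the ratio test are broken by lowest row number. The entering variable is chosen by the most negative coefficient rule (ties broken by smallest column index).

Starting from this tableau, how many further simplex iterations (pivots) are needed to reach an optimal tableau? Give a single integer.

pivot: q in, s1 out → z = 839/10
pivot: p in, u out → z = 92
No improving column remains; optimal.

2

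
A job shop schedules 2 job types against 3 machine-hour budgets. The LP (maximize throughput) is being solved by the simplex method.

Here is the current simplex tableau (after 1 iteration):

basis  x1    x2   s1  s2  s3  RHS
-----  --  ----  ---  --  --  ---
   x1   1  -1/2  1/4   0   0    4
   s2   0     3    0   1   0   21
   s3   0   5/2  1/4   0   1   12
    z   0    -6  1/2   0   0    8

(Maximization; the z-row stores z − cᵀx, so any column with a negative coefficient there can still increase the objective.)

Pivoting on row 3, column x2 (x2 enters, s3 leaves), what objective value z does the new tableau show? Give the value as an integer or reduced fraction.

184/5

Minimum ratio for x2: 12/(5/2) = 24/5.
z changes by −(z-row coeff of x2)·ratio = −(-6)·(24/5) = 144/5.
New z = 8 + (144/5) = 184/5.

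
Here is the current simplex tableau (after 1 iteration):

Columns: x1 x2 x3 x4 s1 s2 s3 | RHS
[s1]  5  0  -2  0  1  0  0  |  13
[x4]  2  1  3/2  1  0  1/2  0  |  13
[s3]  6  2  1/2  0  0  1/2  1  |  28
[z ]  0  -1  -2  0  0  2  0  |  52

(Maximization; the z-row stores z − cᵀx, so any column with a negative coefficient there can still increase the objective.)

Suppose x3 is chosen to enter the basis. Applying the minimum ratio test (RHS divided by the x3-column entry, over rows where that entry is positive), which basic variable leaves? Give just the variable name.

Ratios: row 1 (s1): entry -2 ≤ 0, skip; row 2 (x4): 13/(3/2) = 26/3; row 3 (s3): 28/(1/2) = 56.
Minimum ratio 26/3 is in the x4 row, so x4 leaves.

x4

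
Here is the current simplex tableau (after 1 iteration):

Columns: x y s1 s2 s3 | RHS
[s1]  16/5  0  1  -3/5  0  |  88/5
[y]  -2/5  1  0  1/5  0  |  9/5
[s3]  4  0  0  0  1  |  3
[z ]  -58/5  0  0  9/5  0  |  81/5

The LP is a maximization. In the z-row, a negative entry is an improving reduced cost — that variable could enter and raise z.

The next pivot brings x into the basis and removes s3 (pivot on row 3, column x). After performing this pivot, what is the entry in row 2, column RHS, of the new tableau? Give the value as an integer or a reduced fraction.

21/10

Pivot element is row 3, column x: 4.
Normalize row 3: new (row 3, RHS) = 3/4 = 3/4.
row 2 ← row 2 − (-2/5)·(new row 3): 9/5 − (-2/5)·(3/4) = 21/10.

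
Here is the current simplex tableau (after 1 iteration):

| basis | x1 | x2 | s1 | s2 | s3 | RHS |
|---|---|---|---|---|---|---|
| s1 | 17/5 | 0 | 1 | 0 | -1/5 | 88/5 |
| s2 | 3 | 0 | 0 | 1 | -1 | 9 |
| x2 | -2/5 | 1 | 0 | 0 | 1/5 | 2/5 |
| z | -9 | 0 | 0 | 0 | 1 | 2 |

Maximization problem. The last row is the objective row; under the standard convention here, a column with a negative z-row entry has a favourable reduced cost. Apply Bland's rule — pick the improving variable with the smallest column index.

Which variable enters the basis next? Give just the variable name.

Objective-row coefficients: x1: -9, x2: 0, s1: 0, s2: 0, s3: 1.
Improving columns: x1. Bland's rule picks the smallest column index → x1.

x1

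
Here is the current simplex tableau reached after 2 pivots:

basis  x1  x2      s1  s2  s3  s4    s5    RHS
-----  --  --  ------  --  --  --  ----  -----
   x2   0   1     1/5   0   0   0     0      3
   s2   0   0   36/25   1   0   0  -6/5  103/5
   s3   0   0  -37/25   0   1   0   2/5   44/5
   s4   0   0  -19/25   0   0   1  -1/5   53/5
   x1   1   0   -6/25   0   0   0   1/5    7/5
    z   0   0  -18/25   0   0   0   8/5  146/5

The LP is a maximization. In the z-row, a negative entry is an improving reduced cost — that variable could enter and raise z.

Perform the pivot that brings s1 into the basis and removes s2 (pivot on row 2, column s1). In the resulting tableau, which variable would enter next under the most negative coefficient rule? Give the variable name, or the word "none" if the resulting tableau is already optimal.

none

Pivot element 36/25. New z-row = old z-row − (-18/25)·(row 2/(36/25)).
Updated z-row coefficients: x1: 0, x2: 0, s1: 0, s2: 1/2, s3: 0, s4: 0, s5: 1.
No coefficient is strictly negative; the tableau after this pivot is optimal.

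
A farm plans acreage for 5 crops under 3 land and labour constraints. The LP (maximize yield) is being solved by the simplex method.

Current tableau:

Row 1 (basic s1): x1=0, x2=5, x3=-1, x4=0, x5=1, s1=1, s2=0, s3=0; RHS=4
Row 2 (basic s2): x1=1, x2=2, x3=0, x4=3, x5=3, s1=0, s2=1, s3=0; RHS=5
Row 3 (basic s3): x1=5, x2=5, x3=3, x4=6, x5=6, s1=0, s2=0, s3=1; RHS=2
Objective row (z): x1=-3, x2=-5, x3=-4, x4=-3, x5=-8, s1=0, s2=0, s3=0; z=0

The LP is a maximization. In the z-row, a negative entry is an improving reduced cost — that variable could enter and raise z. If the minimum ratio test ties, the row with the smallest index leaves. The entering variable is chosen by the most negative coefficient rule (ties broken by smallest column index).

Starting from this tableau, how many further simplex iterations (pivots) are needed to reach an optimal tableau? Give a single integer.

1

pivot: x5 in, s3 out → z = 8/3
No improving column remains; optimal.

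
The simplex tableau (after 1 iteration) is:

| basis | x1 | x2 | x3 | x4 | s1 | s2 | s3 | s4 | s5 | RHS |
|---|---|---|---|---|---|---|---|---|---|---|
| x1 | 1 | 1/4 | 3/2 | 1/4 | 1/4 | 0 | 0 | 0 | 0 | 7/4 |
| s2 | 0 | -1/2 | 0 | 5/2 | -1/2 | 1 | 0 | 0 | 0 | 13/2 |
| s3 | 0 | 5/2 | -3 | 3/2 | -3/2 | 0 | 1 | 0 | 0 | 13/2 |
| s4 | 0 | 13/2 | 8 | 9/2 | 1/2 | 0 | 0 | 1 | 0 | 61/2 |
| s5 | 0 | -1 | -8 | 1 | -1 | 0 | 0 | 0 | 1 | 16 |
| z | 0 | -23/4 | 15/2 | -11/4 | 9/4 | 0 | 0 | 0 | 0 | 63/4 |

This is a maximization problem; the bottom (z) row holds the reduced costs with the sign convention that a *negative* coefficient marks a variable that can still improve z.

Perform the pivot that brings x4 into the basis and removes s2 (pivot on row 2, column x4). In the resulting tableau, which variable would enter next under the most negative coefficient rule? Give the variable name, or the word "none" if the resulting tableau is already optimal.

x2

Pivot element 5/2. New z-row = old z-row − (-11/4)·(row 2/(5/2)).
Updated z-row coefficients: x1: 0, x2: -63/10, x3: 15/2, x4: 0, s1: 17/10, s2: 11/10, s3: 0, s4: 0, s5: 0.
The most negative is -63/10 in column x2, so x2 would enter next.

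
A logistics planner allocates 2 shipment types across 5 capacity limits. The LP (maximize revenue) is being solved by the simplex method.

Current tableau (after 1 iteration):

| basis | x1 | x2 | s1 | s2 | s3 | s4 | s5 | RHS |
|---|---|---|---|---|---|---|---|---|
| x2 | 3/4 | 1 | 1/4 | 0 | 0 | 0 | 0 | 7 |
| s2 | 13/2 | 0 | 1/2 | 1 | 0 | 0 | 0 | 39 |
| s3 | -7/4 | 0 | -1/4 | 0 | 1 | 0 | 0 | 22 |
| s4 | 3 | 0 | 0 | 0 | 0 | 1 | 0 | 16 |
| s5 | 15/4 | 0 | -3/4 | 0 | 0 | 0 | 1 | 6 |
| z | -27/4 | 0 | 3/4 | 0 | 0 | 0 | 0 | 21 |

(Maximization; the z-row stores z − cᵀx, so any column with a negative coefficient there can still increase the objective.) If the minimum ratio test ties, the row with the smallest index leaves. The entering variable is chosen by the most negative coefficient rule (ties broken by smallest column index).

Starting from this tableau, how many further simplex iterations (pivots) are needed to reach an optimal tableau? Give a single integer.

2

pivot: x1 in, s5 out → z = 159/5
pivot: s1 in, x2 out → z = 81/2
No improving column remains; optimal.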